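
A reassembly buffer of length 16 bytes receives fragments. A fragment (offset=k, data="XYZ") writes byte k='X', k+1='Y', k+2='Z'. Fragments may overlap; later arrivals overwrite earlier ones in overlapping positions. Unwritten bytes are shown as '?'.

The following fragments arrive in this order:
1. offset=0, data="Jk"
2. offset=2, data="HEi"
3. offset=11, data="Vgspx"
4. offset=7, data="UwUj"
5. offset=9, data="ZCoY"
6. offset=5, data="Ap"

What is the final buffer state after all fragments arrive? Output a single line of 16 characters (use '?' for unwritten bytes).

Answer: JkHEiApUwZCoYspx

Derivation:
Fragment 1: offset=0 data="Jk" -> buffer=Jk??????????????
Fragment 2: offset=2 data="HEi" -> buffer=JkHEi???????????
Fragment 3: offset=11 data="Vgspx" -> buffer=JkHEi??????Vgspx
Fragment 4: offset=7 data="UwUj" -> buffer=JkHEi??UwUjVgspx
Fragment 5: offset=9 data="ZCoY" -> buffer=JkHEi??UwZCoYspx
Fragment 6: offset=5 data="Ap" -> buffer=JkHEiApUwZCoYspx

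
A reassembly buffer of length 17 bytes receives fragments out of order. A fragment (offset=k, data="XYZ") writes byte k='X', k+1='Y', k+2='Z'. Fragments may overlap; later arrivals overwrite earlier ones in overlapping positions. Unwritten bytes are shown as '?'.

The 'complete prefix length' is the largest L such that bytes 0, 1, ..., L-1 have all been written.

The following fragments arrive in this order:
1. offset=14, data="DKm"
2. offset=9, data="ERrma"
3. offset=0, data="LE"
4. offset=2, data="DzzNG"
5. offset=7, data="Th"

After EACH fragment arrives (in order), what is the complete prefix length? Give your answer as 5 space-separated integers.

Fragment 1: offset=14 data="DKm" -> buffer=??????????????DKm -> prefix_len=0
Fragment 2: offset=9 data="ERrma" -> buffer=?????????ERrmaDKm -> prefix_len=0
Fragment 3: offset=0 data="LE" -> buffer=LE???????ERrmaDKm -> prefix_len=2
Fragment 4: offset=2 data="DzzNG" -> buffer=LEDzzNG??ERrmaDKm -> prefix_len=7
Fragment 5: offset=7 data="Th" -> buffer=LEDzzNGThERrmaDKm -> prefix_len=17

Answer: 0 0 2 7 17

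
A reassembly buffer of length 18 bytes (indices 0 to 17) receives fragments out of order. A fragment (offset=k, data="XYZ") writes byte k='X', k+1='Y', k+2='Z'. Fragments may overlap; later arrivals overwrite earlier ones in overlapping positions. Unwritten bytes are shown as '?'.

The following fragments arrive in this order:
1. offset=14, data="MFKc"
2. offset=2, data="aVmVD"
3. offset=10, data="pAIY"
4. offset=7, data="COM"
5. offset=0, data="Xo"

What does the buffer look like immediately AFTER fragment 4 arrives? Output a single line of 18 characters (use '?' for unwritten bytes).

Answer: ??aVmVDCOMpAIYMFKc

Derivation:
Fragment 1: offset=14 data="MFKc" -> buffer=??????????????MFKc
Fragment 2: offset=2 data="aVmVD" -> buffer=??aVmVD???????MFKc
Fragment 3: offset=10 data="pAIY" -> buffer=??aVmVD???pAIYMFKc
Fragment 4: offset=7 data="COM" -> buffer=??aVmVDCOMpAIYMFKc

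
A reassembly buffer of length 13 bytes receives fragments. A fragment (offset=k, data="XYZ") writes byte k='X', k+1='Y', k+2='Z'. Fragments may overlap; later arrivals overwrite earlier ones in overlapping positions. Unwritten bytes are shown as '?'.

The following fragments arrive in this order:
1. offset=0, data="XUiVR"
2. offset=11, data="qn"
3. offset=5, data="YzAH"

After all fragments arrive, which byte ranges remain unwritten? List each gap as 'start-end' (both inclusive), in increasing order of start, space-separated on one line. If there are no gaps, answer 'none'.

Fragment 1: offset=0 len=5
Fragment 2: offset=11 len=2
Fragment 3: offset=5 len=4
Gaps: 9-10

Answer: 9-10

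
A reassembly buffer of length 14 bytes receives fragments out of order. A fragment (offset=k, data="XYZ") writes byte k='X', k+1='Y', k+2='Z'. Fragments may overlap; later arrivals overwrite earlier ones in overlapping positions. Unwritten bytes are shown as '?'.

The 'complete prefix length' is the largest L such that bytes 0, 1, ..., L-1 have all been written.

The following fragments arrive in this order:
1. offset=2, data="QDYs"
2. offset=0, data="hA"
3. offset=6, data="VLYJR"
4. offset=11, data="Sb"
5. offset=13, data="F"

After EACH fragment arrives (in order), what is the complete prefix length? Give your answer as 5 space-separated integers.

Answer: 0 6 11 13 14

Derivation:
Fragment 1: offset=2 data="QDYs" -> buffer=??QDYs???????? -> prefix_len=0
Fragment 2: offset=0 data="hA" -> buffer=hAQDYs???????? -> prefix_len=6
Fragment 3: offset=6 data="VLYJR" -> buffer=hAQDYsVLYJR??? -> prefix_len=11
Fragment 4: offset=11 data="Sb" -> buffer=hAQDYsVLYJRSb? -> prefix_len=13
Fragment 5: offset=13 data="F" -> buffer=hAQDYsVLYJRSbF -> prefix_len=14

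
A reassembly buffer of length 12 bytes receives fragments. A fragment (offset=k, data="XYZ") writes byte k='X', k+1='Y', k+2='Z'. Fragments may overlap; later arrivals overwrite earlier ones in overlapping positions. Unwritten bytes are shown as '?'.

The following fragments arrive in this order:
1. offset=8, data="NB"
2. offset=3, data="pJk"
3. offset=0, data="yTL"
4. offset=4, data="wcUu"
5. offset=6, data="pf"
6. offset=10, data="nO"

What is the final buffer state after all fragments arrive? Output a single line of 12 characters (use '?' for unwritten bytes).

Answer: yTLpwcpfNBnO

Derivation:
Fragment 1: offset=8 data="NB" -> buffer=????????NB??
Fragment 2: offset=3 data="pJk" -> buffer=???pJk??NB??
Fragment 3: offset=0 data="yTL" -> buffer=yTLpJk??NB??
Fragment 4: offset=4 data="wcUu" -> buffer=yTLpwcUuNB??
Fragment 5: offset=6 data="pf" -> buffer=yTLpwcpfNB??
Fragment 6: offset=10 data="nO" -> buffer=yTLpwcpfNBnO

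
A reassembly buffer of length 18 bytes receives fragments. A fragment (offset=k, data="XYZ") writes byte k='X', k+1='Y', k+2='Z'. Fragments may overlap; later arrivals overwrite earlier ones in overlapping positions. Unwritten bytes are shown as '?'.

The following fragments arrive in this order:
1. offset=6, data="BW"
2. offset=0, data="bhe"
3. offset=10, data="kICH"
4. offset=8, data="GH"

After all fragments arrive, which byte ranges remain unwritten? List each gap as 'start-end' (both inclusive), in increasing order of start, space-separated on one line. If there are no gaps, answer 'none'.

Fragment 1: offset=6 len=2
Fragment 2: offset=0 len=3
Fragment 3: offset=10 len=4
Fragment 4: offset=8 len=2
Gaps: 3-5 14-17

Answer: 3-5 14-17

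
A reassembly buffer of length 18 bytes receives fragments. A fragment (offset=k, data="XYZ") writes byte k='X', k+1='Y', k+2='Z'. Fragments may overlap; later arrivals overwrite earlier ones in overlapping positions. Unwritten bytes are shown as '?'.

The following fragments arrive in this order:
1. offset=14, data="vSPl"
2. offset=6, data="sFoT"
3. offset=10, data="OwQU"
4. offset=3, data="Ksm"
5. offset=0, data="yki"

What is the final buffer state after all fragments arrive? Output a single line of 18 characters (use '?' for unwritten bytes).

Answer: ykiKsmsFoTOwQUvSPl

Derivation:
Fragment 1: offset=14 data="vSPl" -> buffer=??????????????vSPl
Fragment 2: offset=6 data="sFoT" -> buffer=??????sFoT????vSPl
Fragment 3: offset=10 data="OwQU" -> buffer=??????sFoTOwQUvSPl
Fragment 4: offset=3 data="Ksm" -> buffer=???KsmsFoTOwQUvSPl
Fragment 5: offset=0 data="yki" -> buffer=ykiKsmsFoTOwQUvSPl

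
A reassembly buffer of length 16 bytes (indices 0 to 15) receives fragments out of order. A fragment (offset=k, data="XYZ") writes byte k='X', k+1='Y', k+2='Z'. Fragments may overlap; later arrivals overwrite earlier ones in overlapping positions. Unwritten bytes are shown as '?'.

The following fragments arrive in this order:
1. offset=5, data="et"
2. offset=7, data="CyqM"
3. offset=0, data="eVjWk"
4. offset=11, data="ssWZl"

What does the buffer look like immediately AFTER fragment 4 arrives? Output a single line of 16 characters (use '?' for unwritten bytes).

Answer: eVjWketCyqMssWZl

Derivation:
Fragment 1: offset=5 data="et" -> buffer=?????et?????????
Fragment 2: offset=7 data="CyqM" -> buffer=?????etCyqM?????
Fragment 3: offset=0 data="eVjWk" -> buffer=eVjWketCyqM?????
Fragment 4: offset=11 data="ssWZl" -> buffer=eVjWketCyqMssWZl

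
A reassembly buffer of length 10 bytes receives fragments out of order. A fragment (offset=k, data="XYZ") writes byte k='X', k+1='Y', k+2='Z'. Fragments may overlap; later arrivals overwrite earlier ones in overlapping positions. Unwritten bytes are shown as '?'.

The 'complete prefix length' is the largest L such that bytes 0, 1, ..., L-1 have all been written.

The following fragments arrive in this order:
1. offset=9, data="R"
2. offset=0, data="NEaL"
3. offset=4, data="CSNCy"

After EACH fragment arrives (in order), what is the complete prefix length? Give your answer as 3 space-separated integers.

Fragment 1: offset=9 data="R" -> buffer=?????????R -> prefix_len=0
Fragment 2: offset=0 data="NEaL" -> buffer=NEaL?????R -> prefix_len=4
Fragment 3: offset=4 data="CSNCy" -> buffer=NEaLCSNCyR -> prefix_len=10

Answer: 0 4 10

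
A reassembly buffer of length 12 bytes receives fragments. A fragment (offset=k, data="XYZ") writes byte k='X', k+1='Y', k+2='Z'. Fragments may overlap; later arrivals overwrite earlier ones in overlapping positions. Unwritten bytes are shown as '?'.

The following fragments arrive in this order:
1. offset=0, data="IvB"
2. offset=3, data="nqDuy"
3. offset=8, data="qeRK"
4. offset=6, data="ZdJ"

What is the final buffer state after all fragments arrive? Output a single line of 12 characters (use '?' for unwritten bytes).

Answer: IvBnqDZdJeRK

Derivation:
Fragment 1: offset=0 data="IvB" -> buffer=IvB?????????
Fragment 2: offset=3 data="nqDuy" -> buffer=IvBnqDuy????
Fragment 3: offset=8 data="qeRK" -> buffer=IvBnqDuyqeRK
Fragment 4: offset=6 data="ZdJ" -> buffer=IvBnqDZdJeRK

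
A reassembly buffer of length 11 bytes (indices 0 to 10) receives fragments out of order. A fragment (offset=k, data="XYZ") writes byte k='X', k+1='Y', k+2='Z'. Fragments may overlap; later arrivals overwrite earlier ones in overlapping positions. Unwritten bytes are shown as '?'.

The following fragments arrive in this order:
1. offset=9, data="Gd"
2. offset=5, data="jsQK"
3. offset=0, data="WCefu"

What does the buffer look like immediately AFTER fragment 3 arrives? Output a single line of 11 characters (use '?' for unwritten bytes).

Answer: WCefujsQKGd

Derivation:
Fragment 1: offset=9 data="Gd" -> buffer=?????????Gd
Fragment 2: offset=5 data="jsQK" -> buffer=?????jsQKGd
Fragment 3: offset=0 data="WCefu" -> buffer=WCefujsQKGd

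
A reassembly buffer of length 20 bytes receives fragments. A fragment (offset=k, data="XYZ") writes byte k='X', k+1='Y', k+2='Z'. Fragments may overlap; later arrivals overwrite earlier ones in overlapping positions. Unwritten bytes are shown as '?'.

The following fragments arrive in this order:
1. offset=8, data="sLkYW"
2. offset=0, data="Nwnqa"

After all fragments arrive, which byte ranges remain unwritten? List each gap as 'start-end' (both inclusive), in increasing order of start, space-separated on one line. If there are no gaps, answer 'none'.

Answer: 5-7 13-19

Derivation:
Fragment 1: offset=8 len=5
Fragment 2: offset=0 len=5
Gaps: 5-7 13-19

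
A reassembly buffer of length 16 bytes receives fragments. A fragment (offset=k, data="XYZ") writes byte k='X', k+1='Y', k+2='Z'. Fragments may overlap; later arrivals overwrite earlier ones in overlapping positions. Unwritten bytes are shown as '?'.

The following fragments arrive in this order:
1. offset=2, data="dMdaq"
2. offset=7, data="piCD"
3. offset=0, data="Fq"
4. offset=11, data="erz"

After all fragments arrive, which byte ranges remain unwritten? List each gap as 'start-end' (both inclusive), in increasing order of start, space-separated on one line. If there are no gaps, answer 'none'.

Answer: 14-15

Derivation:
Fragment 1: offset=2 len=5
Fragment 2: offset=7 len=4
Fragment 3: offset=0 len=2
Fragment 4: offset=11 len=3
Gaps: 14-15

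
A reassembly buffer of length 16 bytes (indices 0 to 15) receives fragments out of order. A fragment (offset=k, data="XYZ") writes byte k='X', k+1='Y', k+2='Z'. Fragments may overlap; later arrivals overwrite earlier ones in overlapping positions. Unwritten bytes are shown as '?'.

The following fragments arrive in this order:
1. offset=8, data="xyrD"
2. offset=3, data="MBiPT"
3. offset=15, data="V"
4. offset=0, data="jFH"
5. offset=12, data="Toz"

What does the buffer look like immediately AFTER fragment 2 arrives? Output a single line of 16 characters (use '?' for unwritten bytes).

Fragment 1: offset=8 data="xyrD" -> buffer=????????xyrD????
Fragment 2: offset=3 data="MBiPT" -> buffer=???MBiPTxyrD????

Answer: ???MBiPTxyrD????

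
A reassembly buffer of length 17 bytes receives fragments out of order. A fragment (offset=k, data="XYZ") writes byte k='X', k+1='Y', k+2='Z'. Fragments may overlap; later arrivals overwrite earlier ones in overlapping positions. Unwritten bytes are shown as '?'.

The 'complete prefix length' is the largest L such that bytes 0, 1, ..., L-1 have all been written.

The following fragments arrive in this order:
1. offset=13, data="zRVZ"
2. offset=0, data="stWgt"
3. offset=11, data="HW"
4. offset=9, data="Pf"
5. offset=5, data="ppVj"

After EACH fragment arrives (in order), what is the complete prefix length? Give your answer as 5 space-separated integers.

Fragment 1: offset=13 data="zRVZ" -> buffer=?????????????zRVZ -> prefix_len=0
Fragment 2: offset=0 data="stWgt" -> buffer=stWgt????????zRVZ -> prefix_len=5
Fragment 3: offset=11 data="HW" -> buffer=stWgt??????HWzRVZ -> prefix_len=5
Fragment 4: offset=9 data="Pf" -> buffer=stWgt????PfHWzRVZ -> prefix_len=5
Fragment 5: offset=5 data="ppVj" -> buffer=stWgtppVjPfHWzRVZ -> prefix_len=17

Answer: 0 5 5 5 17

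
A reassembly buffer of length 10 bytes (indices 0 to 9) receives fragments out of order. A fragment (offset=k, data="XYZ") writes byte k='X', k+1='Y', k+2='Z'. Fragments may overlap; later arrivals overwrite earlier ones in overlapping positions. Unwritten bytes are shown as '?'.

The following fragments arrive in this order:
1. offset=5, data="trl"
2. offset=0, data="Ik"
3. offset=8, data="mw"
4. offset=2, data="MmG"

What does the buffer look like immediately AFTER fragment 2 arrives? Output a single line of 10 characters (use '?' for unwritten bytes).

Fragment 1: offset=5 data="trl" -> buffer=?????trl??
Fragment 2: offset=0 data="Ik" -> buffer=Ik???trl??

Answer: Ik???trl??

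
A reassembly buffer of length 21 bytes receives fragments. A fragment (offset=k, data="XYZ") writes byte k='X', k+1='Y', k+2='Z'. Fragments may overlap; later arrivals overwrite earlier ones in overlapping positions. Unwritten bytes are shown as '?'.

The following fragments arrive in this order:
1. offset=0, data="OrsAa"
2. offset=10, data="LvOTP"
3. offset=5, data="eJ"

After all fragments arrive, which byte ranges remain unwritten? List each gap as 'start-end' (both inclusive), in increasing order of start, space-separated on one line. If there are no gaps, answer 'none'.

Fragment 1: offset=0 len=5
Fragment 2: offset=10 len=5
Fragment 3: offset=5 len=2
Gaps: 7-9 15-20

Answer: 7-9 15-20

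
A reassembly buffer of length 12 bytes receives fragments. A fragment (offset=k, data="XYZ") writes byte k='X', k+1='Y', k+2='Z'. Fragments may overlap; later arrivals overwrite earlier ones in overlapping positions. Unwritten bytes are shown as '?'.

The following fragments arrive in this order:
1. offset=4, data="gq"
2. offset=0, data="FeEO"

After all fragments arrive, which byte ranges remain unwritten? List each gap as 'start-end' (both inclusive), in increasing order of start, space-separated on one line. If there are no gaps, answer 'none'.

Answer: 6-11

Derivation:
Fragment 1: offset=4 len=2
Fragment 2: offset=0 len=4
Gaps: 6-11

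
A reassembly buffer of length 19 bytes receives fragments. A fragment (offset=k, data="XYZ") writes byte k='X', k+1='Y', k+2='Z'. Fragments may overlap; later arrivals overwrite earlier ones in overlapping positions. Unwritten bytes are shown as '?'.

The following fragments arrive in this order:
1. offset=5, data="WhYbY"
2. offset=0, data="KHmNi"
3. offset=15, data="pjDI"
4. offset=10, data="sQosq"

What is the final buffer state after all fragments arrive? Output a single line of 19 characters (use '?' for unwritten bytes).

Answer: KHmNiWhYbYsQosqpjDI

Derivation:
Fragment 1: offset=5 data="WhYbY" -> buffer=?????WhYbY?????????
Fragment 2: offset=0 data="KHmNi" -> buffer=KHmNiWhYbY?????????
Fragment 3: offset=15 data="pjDI" -> buffer=KHmNiWhYbY?????pjDI
Fragment 4: offset=10 data="sQosq" -> buffer=KHmNiWhYbYsQosqpjDI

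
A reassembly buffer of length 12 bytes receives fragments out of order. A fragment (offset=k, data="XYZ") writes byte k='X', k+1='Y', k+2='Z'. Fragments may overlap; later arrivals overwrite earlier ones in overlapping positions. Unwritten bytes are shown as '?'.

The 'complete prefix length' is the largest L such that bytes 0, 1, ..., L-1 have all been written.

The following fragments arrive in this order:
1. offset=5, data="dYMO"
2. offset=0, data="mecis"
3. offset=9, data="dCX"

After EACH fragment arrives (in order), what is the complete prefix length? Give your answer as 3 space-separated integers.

Answer: 0 9 12

Derivation:
Fragment 1: offset=5 data="dYMO" -> buffer=?????dYMO??? -> prefix_len=0
Fragment 2: offset=0 data="mecis" -> buffer=mecisdYMO??? -> prefix_len=9
Fragment 3: offset=9 data="dCX" -> buffer=mecisdYMOdCX -> prefix_len=12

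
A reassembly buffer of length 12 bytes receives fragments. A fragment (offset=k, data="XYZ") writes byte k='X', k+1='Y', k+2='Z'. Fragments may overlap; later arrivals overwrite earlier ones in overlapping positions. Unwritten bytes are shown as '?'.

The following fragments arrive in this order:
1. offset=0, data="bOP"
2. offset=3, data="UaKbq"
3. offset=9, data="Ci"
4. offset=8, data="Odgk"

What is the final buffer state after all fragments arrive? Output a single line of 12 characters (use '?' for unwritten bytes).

Answer: bOPUaKbqOdgk

Derivation:
Fragment 1: offset=0 data="bOP" -> buffer=bOP?????????
Fragment 2: offset=3 data="UaKbq" -> buffer=bOPUaKbq????
Fragment 3: offset=9 data="Ci" -> buffer=bOPUaKbq?Ci?
Fragment 4: offset=8 data="Odgk" -> buffer=bOPUaKbqOdgk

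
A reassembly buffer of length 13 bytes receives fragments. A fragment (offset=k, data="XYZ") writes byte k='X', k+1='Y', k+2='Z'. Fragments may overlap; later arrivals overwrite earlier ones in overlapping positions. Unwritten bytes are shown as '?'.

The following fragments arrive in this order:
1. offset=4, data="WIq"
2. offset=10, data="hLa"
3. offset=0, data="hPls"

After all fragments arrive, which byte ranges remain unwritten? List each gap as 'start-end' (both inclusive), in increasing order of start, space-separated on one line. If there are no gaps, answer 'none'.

Fragment 1: offset=4 len=3
Fragment 2: offset=10 len=3
Fragment 3: offset=0 len=4
Gaps: 7-9

Answer: 7-9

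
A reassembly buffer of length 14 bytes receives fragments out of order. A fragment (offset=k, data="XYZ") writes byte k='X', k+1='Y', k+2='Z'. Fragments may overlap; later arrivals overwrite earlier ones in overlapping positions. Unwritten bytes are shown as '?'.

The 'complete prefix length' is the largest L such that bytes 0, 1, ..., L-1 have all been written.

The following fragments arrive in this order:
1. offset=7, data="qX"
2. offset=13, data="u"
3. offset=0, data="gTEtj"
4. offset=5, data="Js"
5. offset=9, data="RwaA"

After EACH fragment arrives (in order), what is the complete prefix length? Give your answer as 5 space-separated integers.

Answer: 0 0 5 9 14

Derivation:
Fragment 1: offset=7 data="qX" -> buffer=???????qX????? -> prefix_len=0
Fragment 2: offset=13 data="u" -> buffer=???????qX????u -> prefix_len=0
Fragment 3: offset=0 data="gTEtj" -> buffer=gTEtj??qX????u -> prefix_len=5
Fragment 4: offset=5 data="Js" -> buffer=gTEtjJsqX????u -> prefix_len=9
Fragment 5: offset=9 data="RwaA" -> buffer=gTEtjJsqXRwaAu -> prefix_len=14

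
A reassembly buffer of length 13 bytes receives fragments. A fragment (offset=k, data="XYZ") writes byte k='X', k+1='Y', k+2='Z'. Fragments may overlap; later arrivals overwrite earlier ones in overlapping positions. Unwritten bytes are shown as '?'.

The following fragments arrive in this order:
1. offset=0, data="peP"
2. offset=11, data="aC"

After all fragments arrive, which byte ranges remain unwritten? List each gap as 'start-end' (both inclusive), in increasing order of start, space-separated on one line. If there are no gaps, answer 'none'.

Fragment 1: offset=0 len=3
Fragment 2: offset=11 len=2
Gaps: 3-10

Answer: 3-10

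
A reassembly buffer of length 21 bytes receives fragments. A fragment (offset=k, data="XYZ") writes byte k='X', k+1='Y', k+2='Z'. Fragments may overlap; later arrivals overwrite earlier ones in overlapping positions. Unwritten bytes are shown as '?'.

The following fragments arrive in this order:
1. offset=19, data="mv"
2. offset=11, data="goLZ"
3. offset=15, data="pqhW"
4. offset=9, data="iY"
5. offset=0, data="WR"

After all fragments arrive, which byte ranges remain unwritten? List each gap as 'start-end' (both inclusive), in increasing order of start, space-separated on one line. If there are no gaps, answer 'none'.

Fragment 1: offset=19 len=2
Fragment 2: offset=11 len=4
Fragment 3: offset=15 len=4
Fragment 4: offset=9 len=2
Fragment 5: offset=0 len=2
Gaps: 2-8

Answer: 2-8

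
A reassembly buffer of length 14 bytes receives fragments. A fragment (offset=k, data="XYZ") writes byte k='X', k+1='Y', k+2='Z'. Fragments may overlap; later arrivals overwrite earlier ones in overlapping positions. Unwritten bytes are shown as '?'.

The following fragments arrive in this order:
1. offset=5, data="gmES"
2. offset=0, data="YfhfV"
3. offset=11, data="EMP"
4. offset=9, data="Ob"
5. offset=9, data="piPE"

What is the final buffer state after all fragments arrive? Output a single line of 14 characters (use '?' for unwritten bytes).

Answer: YfhfVgmESpiPEP

Derivation:
Fragment 1: offset=5 data="gmES" -> buffer=?????gmES?????
Fragment 2: offset=0 data="YfhfV" -> buffer=YfhfVgmES?????
Fragment 3: offset=11 data="EMP" -> buffer=YfhfVgmES??EMP
Fragment 4: offset=9 data="Ob" -> buffer=YfhfVgmESObEMP
Fragment 5: offset=9 data="piPE" -> buffer=YfhfVgmESpiPEP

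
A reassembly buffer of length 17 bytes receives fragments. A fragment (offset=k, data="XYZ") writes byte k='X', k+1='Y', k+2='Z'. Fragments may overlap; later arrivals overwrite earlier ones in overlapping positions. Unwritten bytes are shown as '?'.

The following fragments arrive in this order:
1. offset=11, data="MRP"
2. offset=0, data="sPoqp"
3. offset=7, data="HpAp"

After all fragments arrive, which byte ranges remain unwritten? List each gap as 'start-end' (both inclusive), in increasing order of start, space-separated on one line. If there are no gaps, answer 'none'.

Fragment 1: offset=11 len=3
Fragment 2: offset=0 len=5
Fragment 3: offset=7 len=4
Gaps: 5-6 14-16

Answer: 5-6 14-16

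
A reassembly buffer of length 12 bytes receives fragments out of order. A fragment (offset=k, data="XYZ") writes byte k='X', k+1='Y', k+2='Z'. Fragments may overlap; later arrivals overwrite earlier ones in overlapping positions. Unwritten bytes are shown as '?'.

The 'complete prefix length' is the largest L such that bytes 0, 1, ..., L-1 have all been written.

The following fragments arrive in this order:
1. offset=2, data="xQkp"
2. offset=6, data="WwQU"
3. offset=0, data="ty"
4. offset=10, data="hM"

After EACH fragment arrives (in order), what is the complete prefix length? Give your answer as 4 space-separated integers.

Fragment 1: offset=2 data="xQkp" -> buffer=??xQkp?????? -> prefix_len=0
Fragment 2: offset=6 data="WwQU" -> buffer=??xQkpWwQU?? -> prefix_len=0
Fragment 3: offset=0 data="ty" -> buffer=tyxQkpWwQU?? -> prefix_len=10
Fragment 4: offset=10 data="hM" -> buffer=tyxQkpWwQUhM -> prefix_len=12

Answer: 0 0 10 12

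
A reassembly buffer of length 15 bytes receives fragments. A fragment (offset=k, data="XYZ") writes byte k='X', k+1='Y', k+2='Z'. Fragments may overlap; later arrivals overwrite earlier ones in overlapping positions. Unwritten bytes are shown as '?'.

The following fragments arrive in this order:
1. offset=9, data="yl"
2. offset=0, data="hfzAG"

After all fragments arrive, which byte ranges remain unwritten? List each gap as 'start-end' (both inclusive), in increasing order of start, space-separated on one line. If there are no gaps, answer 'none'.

Answer: 5-8 11-14

Derivation:
Fragment 1: offset=9 len=2
Fragment 2: offset=0 len=5
Gaps: 5-8 11-14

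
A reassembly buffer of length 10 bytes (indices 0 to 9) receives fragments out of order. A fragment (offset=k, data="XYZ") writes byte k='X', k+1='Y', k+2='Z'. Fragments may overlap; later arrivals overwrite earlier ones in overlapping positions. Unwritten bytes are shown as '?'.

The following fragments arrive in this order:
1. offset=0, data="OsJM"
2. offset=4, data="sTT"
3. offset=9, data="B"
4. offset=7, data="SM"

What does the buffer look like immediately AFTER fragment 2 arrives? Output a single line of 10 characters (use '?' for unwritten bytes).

Answer: OsJMsTT???

Derivation:
Fragment 1: offset=0 data="OsJM" -> buffer=OsJM??????
Fragment 2: offset=4 data="sTT" -> buffer=OsJMsTT???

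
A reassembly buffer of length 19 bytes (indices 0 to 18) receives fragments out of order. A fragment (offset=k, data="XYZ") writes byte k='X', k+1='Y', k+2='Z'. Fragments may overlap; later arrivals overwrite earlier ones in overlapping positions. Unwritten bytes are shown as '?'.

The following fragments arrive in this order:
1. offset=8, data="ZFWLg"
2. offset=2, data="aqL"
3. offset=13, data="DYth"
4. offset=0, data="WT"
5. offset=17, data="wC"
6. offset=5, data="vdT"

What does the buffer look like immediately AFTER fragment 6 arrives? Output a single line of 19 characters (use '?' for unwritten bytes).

Answer: WTaqLvdTZFWLgDYthwC

Derivation:
Fragment 1: offset=8 data="ZFWLg" -> buffer=????????ZFWLg??????
Fragment 2: offset=2 data="aqL" -> buffer=??aqL???ZFWLg??????
Fragment 3: offset=13 data="DYth" -> buffer=??aqL???ZFWLgDYth??
Fragment 4: offset=0 data="WT" -> buffer=WTaqL???ZFWLgDYth??
Fragment 5: offset=17 data="wC" -> buffer=WTaqL???ZFWLgDYthwC
Fragment 6: offset=5 data="vdT" -> buffer=WTaqLvdTZFWLgDYthwC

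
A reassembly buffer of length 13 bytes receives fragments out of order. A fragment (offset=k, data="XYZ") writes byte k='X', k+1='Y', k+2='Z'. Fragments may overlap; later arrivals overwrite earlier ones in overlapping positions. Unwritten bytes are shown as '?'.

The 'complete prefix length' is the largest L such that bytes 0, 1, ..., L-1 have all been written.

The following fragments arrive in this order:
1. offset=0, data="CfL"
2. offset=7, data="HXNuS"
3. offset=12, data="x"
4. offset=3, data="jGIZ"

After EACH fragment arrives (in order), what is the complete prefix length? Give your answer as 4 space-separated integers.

Fragment 1: offset=0 data="CfL" -> buffer=CfL?????????? -> prefix_len=3
Fragment 2: offset=7 data="HXNuS" -> buffer=CfL????HXNuS? -> prefix_len=3
Fragment 3: offset=12 data="x" -> buffer=CfL????HXNuSx -> prefix_len=3
Fragment 4: offset=3 data="jGIZ" -> buffer=CfLjGIZHXNuSx -> prefix_len=13

Answer: 3 3 3 13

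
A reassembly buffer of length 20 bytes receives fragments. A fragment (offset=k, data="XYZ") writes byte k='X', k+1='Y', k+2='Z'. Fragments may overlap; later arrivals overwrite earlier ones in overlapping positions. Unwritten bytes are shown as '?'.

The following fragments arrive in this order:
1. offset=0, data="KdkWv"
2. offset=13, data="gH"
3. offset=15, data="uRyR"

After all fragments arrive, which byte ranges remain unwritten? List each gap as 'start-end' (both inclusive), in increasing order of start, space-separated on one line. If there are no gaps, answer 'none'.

Fragment 1: offset=0 len=5
Fragment 2: offset=13 len=2
Fragment 3: offset=15 len=4
Gaps: 5-12 19-19

Answer: 5-12 19-19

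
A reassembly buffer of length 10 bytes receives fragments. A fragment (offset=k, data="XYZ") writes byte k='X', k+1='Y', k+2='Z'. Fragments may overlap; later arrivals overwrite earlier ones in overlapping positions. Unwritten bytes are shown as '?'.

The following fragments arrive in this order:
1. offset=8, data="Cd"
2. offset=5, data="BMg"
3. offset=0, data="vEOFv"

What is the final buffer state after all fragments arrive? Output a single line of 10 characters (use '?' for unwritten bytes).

Fragment 1: offset=8 data="Cd" -> buffer=????????Cd
Fragment 2: offset=5 data="BMg" -> buffer=?????BMgCd
Fragment 3: offset=0 data="vEOFv" -> buffer=vEOFvBMgCd

Answer: vEOFvBMgCd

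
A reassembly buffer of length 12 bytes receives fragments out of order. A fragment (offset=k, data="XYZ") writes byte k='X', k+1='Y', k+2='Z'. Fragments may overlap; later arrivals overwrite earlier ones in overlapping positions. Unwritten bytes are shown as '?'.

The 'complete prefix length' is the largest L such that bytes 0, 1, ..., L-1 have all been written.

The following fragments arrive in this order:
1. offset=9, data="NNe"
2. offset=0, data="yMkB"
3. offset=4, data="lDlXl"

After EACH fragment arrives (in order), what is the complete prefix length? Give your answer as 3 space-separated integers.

Fragment 1: offset=9 data="NNe" -> buffer=?????????NNe -> prefix_len=0
Fragment 2: offset=0 data="yMkB" -> buffer=yMkB?????NNe -> prefix_len=4
Fragment 3: offset=4 data="lDlXl" -> buffer=yMkBlDlXlNNe -> prefix_len=12

Answer: 0 4 12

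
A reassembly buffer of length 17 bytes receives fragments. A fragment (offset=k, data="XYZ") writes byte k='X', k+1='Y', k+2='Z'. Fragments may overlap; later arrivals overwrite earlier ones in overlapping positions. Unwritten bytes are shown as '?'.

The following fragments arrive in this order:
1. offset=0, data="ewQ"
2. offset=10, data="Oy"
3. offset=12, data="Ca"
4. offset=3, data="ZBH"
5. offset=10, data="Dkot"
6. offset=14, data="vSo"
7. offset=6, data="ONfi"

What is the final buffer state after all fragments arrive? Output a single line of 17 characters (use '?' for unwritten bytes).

Answer: ewQZBHONfiDkotvSo

Derivation:
Fragment 1: offset=0 data="ewQ" -> buffer=ewQ??????????????
Fragment 2: offset=10 data="Oy" -> buffer=ewQ???????Oy?????
Fragment 3: offset=12 data="Ca" -> buffer=ewQ???????OyCa???
Fragment 4: offset=3 data="ZBH" -> buffer=ewQZBH????OyCa???
Fragment 5: offset=10 data="Dkot" -> buffer=ewQZBH????Dkot???
Fragment 6: offset=14 data="vSo" -> buffer=ewQZBH????DkotvSo
Fragment 7: offset=6 data="ONfi" -> buffer=ewQZBHONfiDkotvSo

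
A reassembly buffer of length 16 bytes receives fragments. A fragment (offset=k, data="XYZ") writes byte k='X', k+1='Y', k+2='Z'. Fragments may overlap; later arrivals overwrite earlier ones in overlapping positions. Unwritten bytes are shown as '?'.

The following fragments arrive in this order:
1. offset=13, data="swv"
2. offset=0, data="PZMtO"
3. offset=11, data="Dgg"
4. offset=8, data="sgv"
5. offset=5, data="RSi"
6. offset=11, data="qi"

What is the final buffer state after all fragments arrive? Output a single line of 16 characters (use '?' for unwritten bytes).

Answer: PZMtORSisgvqigwv

Derivation:
Fragment 1: offset=13 data="swv" -> buffer=?????????????swv
Fragment 2: offset=0 data="PZMtO" -> buffer=PZMtO????????swv
Fragment 3: offset=11 data="Dgg" -> buffer=PZMtO??????Dggwv
Fragment 4: offset=8 data="sgv" -> buffer=PZMtO???sgvDggwv
Fragment 5: offset=5 data="RSi" -> buffer=PZMtORSisgvDggwv
Fragment 6: offset=11 data="qi" -> buffer=PZMtORSisgvqigwv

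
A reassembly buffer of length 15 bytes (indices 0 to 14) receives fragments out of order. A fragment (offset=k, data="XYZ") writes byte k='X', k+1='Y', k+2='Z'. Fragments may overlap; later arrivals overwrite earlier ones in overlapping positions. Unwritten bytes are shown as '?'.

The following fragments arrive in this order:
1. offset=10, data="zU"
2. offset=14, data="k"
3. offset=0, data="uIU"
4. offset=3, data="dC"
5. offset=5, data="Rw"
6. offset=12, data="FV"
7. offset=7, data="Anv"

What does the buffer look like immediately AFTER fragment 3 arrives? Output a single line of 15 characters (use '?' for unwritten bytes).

Fragment 1: offset=10 data="zU" -> buffer=??????????zU???
Fragment 2: offset=14 data="k" -> buffer=??????????zU??k
Fragment 3: offset=0 data="uIU" -> buffer=uIU???????zU??k

Answer: uIU???????zU??k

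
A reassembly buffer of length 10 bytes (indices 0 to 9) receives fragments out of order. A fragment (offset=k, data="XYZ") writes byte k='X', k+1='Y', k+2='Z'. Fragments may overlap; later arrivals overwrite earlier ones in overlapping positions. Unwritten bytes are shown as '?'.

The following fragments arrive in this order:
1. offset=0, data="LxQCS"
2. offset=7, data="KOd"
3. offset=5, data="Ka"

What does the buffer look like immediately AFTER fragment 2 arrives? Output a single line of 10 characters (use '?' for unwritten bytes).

Answer: LxQCS??KOd

Derivation:
Fragment 1: offset=0 data="LxQCS" -> buffer=LxQCS?????
Fragment 2: offset=7 data="KOd" -> buffer=LxQCS??KOd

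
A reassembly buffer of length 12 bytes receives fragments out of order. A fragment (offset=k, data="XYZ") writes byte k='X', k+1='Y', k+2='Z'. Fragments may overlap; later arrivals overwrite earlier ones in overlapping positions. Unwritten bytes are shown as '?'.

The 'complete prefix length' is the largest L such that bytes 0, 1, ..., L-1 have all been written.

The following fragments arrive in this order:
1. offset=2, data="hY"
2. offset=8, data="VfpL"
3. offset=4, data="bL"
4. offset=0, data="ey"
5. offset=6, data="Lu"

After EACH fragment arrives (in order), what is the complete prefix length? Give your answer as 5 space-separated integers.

Answer: 0 0 0 6 12

Derivation:
Fragment 1: offset=2 data="hY" -> buffer=??hY???????? -> prefix_len=0
Fragment 2: offset=8 data="VfpL" -> buffer=??hY????VfpL -> prefix_len=0
Fragment 3: offset=4 data="bL" -> buffer=??hYbL??VfpL -> prefix_len=0
Fragment 4: offset=0 data="ey" -> buffer=eyhYbL??VfpL -> prefix_len=6
Fragment 5: offset=6 data="Lu" -> buffer=eyhYbLLuVfpL -> prefix_len=12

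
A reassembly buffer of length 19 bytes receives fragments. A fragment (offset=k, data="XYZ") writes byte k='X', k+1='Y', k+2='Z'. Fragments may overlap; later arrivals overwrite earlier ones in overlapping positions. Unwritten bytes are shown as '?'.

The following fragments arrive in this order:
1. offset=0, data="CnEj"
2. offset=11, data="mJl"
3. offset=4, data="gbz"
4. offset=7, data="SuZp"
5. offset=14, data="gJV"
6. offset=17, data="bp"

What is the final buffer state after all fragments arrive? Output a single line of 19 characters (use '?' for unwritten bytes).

Fragment 1: offset=0 data="CnEj" -> buffer=CnEj???????????????
Fragment 2: offset=11 data="mJl" -> buffer=CnEj???????mJl?????
Fragment 3: offset=4 data="gbz" -> buffer=CnEjgbz????mJl?????
Fragment 4: offset=7 data="SuZp" -> buffer=CnEjgbzSuZpmJl?????
Fragment 5: offset=14 data="gJV" -> buffer=CnEjgbzSuZpmJlgJV??
Fragment 6: offset=17 data="bp" -> buffer=CnEjgbzSuZpmJlgJVbp

Answer: CnEjgbzSuZpmJlgJVbp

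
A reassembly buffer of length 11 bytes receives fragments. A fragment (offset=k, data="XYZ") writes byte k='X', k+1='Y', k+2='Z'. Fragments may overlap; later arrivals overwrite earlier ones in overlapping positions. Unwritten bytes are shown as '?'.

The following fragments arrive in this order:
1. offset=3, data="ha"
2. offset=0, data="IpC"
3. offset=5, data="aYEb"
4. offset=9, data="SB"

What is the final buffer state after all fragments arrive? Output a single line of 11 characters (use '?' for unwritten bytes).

Answer: IpChaaYEbSB

Derivation:
Fragment 1: offset=3 data="ha" -> buffer=???ha??????
Fragment 2: offset=0 data="IpC" -> buffer=IpCha??????
Fragment 3: offset=5 data="aYEb" -> buffer=IpChaaYEb??
Fragment 4: offset=9 data="SB" -> buffer=IpChaaYEbSB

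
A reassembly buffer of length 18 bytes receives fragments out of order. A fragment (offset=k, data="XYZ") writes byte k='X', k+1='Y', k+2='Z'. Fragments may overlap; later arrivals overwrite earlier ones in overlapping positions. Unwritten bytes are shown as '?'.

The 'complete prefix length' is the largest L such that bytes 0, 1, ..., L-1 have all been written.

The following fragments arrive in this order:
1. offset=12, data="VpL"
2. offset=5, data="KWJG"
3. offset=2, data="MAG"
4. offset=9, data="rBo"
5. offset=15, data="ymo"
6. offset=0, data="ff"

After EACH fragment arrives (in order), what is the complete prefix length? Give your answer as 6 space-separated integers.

Answer: 0 0 0 0 0 18

Derivation:
Fragment 1: offset=12 data="VpL" -> buffer=????????????VpL??? -> prefix_len=0
Fragment 2: offset=5 data="KWJG" -> buffer=?????KWJG???VpL??? -> prefix_len=0
Fragment 3: offset=2 data="MAG" -> buffer=??MAGKWJG???VpL??? -> prefix_len=0
Fragment 4: offset=9 data="rBo" -> buffer=??MAGKWJGrBoVpL??? -> prefix_len=0
Fragment 5: offset=15 data="ymo" -> buffer=??MAGKWJGrBoVpLymo -> prefix_len=0
Fragment 6: offset=0 data="ff" -> buffer=ffMAGKWJGrBoVpLymo -> prefix_len=18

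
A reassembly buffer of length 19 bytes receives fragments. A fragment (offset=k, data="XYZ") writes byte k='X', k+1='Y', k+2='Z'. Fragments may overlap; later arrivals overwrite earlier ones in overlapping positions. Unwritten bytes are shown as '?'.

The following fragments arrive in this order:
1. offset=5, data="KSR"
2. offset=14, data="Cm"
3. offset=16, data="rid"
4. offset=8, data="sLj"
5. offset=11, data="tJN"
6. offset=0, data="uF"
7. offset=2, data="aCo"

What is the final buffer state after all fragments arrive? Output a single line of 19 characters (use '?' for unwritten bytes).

Fragment 1: offset=5 data="KSR" -> buffer=?????KSR???????????
Fragment 2: offset=14 data="Cm" -> buffer=?????KSR??????Cm???
Fragment 3: offset=16 data="rid" -> buffer=?????KSR??????Cmrid
Fragment 4: offset=8 data="sLj" -> buffer=?????KSRsLj???Cmrid
Fragment 5: offset=11 data="tJN" -> buffer=?????KSRsLjtJNCmrid
Fragment 6: offset=0 data="uF" -> buffer=uF???KSRsLjtJNCmrid
Fragment 7: offset=2 data="aCo" -> buffer=uFaCoKSRsLjtJNCmrid

Answer: uFaCoKSRsLjtJNCmrid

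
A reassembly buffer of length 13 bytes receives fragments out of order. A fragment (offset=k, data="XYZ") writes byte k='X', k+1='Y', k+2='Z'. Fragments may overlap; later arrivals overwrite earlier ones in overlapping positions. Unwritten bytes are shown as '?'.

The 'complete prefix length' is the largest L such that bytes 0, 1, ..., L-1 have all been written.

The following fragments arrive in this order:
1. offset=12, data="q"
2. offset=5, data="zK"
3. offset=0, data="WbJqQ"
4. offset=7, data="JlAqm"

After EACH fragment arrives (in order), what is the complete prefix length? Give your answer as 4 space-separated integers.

Answer: 0 0 7 13

Derivation:
Fragment 1: offset=12 data="q" -> buffer=????????????q -> prefix_len=0
Fragment 2: offset=5 data="zK" -> buffer=?????zK?????q -> prefix_len=0
Fragment 3: offset=0 data="WbJqQ" -> buffer=WbJqQzK?????q -> prefix_len=7
Fragment 4: offset=7 data="JlAqm" -> buffer=WbJqQzKJlAqmq -> prefix_len=13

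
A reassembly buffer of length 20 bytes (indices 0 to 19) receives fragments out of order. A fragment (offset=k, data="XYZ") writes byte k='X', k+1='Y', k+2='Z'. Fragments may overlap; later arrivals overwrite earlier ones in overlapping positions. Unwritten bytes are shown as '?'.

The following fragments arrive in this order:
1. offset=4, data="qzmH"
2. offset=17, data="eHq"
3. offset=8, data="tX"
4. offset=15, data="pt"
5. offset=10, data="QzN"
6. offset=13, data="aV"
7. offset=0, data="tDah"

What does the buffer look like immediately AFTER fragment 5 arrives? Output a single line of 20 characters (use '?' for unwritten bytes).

Fragment 1: offset=4 data="qzmH" -> buffer=????qzmH????????????
Fragment 2: offset=17 data="eHq" -> buffer=????qzmH?????????eHq
Fragment 3: offset=8 data="tX" -> buffer=????qzmHtX???????eHq
Fragment 4: offset=15 data="pt" -> buffer=????qzmHtX?????pteHq
Fragment 5: offset=10 data="QzN" -> buffer=????qzmHtXQzN??pteHq

Answer: ????qzmHtXQzN??pteHq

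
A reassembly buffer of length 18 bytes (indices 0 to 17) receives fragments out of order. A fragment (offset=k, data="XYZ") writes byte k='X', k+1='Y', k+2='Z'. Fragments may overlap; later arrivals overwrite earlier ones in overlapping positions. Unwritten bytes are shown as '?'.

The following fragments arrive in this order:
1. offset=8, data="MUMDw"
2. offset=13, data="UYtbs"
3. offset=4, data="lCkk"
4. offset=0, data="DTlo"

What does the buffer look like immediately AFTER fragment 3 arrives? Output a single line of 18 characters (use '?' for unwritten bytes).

Answer: ????lCkkMUMDwUYtbs

Derivation:
Fragment 1: offset=8 data="MUMDw" -> buffer=????????MUMDw?????
Fragment 2: offset=13 data="UYtbs" -> buffer=????????MUMDwUYtbs
Fragment 3: offset=4 data="lCkk" -> buffer=????lCkkMUMDwUYtbs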